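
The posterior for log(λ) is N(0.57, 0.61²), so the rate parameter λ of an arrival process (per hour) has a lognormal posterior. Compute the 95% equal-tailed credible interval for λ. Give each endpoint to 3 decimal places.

[0.535, 5.845]

On the log scale the 95% interval is 0.57 ± 1.960 × 0.61 = [-0.6256, 1.7656].
Exponentiate: [e^-0.6256, e^1.7656] = [0.535, 5.845].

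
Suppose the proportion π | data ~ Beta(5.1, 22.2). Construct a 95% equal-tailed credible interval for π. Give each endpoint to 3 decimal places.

Posterior: Beta(5.1, 22.2).
Equal-tailed 95% interval: the 0.025 and 0.975 quantiles of Beta(5.1, 22.2).
Posterior mean ≈ 0.187, SD ≈ 0.073; a Normal approximation gives roughly [0.043, 0.330].
Exact: F⁻¹(0.025) = 0.067; F⁻¹(0.975) = 0.350.

[0.067, 0.350]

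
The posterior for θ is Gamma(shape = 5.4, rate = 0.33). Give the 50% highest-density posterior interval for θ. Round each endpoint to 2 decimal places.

[9.43, 18.19]

The posterior is unimodal and skewed, so the HPD interval has equal density at both endpoints and is the shortest 50% interval.
Solving f(9.43) = f(18.19) with F(18.19) − F(9.43) = 0.50 gives [9.43, 18.19].
For comparison, the equal-tailed interval is [11.23, 20.41]; the HPD is narrower and shifted toward the mode.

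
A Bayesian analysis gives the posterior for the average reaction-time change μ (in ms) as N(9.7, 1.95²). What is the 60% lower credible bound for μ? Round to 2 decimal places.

Need L with P(μ ≥ L) = 0.60: L = 9.7 − z_{0.4}·1.95.
z = 0.253; L = 9.7 − 0.253 × 1.95 = 9.21.

9.21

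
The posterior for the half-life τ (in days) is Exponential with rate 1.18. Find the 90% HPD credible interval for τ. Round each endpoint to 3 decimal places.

[0.000, 1.951]

The exponential density is strictly decreasing on [0, ∞), so the HPD interval is anchored at 0: [0, q] with P(τ ≤ q) = 0.90.
q = −ln(1 − 0.90) / 1.18 = 2.3026 / 1.18 = 1.951.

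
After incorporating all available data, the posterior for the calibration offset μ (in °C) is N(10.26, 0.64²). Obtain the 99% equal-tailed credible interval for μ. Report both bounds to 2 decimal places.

The posterior is symmetric, so the 99% equal-tailed interval is μ = 10.26 ± z·0.64 with z = 2.576.
Half-width: 2.576 × 0.64 = 1.65.
10.26 − 1.65 = 8.61; 10.26 + 1.65 = 11.91.

[8.61, 11.91]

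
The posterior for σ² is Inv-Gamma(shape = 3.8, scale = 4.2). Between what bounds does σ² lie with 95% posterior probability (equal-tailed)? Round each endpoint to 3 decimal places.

[0.496, 4.243]

Inverse-Gamma(3.8, 4.2) quantiles: F⁻¹(0.025) and F⁻¹(0.975).
Equivalently, 1/σ² ~ Gamma(3.8, rate = 4.2); invert its 0.975 and 0.025 quantiles.
Posterior mean ≈ 1.500, SD ≈ 1.118; a Normal approximation gives roughly [-0.691, 3.691].
Exact: lower = 0.496; upper = 4.243.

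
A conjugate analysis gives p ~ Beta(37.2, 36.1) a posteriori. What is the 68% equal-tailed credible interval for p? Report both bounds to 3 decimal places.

Posterior: Beta(37.2, 36.1).
Equal-tailed 68% interval: the 0.16 and 0.84 quantiles of Beta(37.2, 36.1).
Posterior mean ≈ 0.508, SD ≈ 0.058; a Normal approximation gives roughly [0.450, 0.565].
Exact: F⁻¹(0.16) = 0.449; F⁻¹(0.84) = 0.566.

[0.449, 0.566]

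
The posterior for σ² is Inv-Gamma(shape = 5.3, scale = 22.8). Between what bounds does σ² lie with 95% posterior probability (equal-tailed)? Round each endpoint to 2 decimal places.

[2.14, 12.72]

Inverse-Gamma(5.3, 22.8) quantiles: F⁻¹(0.025) and F⁻¹(0.975).
Equivalently, 1/σ² ~ Gamma(5.3, rate = 22.8); invert its 0.975 and 0.025 quantiles.
Posterior mean ≈ 5.30, SD ≈ 2.92; a Normal approximation gives roughly [-0.42, 11.02].
Exact: lower = 2.14; upper = 12.72.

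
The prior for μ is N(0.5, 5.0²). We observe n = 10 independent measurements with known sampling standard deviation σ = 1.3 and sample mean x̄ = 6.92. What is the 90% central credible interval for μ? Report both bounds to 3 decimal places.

[6.203, 7.551]

Posterior precision = 1/5.0² + 10/1.3² = 0.0400 + 5.9172 = 5.9572, so posterior SD = 0.4097.
Posterior mean = (0.5/5.0² + 10·6.92/1.3²) / 5.9572 = 6.8769.
Interval: 6.8769 ± 1.645 × 0.4097 → [6.203, 7.551].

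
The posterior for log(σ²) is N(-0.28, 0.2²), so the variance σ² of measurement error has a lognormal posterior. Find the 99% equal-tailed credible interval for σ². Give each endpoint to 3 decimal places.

On the log scale the 99% interval is -0.28 ± 2.576 × 0.2 = [-0.7952, 0.2352].
Exponentiate: [e^-0.7952, e^0.2352] = [0.452, 1.265].

[0.452, 1.265]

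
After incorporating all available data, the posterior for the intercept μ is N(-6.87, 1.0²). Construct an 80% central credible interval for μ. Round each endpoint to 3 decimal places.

The posterior is symmetric, so the 80% equal-tailed interval is μ = -6.87 ± z·1.0 with z = 1.282.
Half-width: 1.282 × 1.0 = 1.282.
-6.87 − 1.282 = -8.152; -6.87 + 1.282 = -5.588.

[-8.152, -5.588]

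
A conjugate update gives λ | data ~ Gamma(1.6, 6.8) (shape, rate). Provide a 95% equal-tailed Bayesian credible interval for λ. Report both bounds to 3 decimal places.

[0.019, 0.715]

Posterior: Gamma(shape 1.6, rate 6.8).
Equal-tailed 95% interval: Gamma(1.6, 6.8) quantiles at 0.025 and 0.975.
Posterior mean ≈ 0.235, SD ≈ 0.186; a Normal approximation gives roughly [-0.129, 0.600].
Exact: lower = 0.019; upper = 0.715.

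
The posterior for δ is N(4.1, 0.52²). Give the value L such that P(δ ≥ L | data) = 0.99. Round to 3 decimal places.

Need L with P(δ ≥ L) = 0.99: L = 4.1 − z_{0.01}·0.52.
z = 2.326; L = 4.1 − 2.326 × 0.52 = 2.890.

2.890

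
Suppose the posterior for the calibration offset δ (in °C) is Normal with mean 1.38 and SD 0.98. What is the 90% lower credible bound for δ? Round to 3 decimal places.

Need L with P(δ ≥ L) = 0.90: L = 1.38 − z_{0.1}·0.98.
z = 1.282; L = 1.38 − 1.282 × 0.98 = 0.124.

0.124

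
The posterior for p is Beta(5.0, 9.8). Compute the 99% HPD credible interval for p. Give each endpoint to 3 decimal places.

[0.077, 0.649]

The posterior is unimodal and skewed, so the HPD interval has equal density at both endpoints and is the shortest 99% interval.
Solving f(0.077) = f(0.649) with F(0.649) − F(0.077) = 0.99 gives [0.077, 0.649].
For comparison, the equal-tailed interval is [0.088, 0.664]; the HPD is narrower and shifted toward the mode.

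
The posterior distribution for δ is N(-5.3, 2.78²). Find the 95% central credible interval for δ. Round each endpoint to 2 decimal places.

The posterior is symmetric, so the 95% equal-tailed interval is δ = -5.3 ± z·2.78 with z = 1.960.
Half-width: 1.960 × 2.78 = 5.45.
-5.3 − 5.45 = -10.75; -5.3 + 5.45 = 0.15.

[-10.75, 0.15]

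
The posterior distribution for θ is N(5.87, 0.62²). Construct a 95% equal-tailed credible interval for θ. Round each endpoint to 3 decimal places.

The posterior is symmetric, so the 95% equal-tailed interval is θ = 5.87 ± z·0.62 with z = 1.960.
Half-width: 1.960 × 0.62 = 1.215.
5.87 − 1.215 = 4.655; 5.87 + 1.215 = 7.085.

[4.655, 7.085]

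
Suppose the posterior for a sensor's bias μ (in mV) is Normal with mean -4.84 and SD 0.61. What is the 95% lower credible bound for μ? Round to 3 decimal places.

Need L with P(μ ≥ L) = 0.95: L = -4.84 − z_{0.05}·0.61.
z = 1.645; L = -4.84 − 1.645 × 0.61 = -5.843.

-5.843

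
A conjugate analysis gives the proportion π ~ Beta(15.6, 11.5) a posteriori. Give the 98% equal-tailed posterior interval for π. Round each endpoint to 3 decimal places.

[0.356, 0.780]

Posterior: Beta(15.6, 11.5).
Equal-tailed 98% interval: the 0.01 and 0.99 quantiles of Beta(15.6, 11.5).
Posterior mean ≈ 0.576, SD ≈ 0.093; a Normal approximation gives roughly [0.359, 0.793].
Exact: F⁻¹(0.01) = 0.356; F⁻¹(0.99) = 0.780.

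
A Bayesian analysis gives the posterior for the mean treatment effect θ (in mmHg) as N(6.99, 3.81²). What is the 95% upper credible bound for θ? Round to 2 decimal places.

13.26

Need U with P(θ ≤ U) = 0.95: U = 6.99 + z_{0.05}·3.81.
z = 1.645; U = 6.99 + 1.645 × 3.81 = 13.26.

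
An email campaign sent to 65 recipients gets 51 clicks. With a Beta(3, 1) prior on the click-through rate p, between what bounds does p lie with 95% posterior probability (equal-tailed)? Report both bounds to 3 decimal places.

Posterior: Beta(3+51, 1+14) = Beta(54, 15).
Equal-tailed 95% interval: the 0.025 and 0.975 quantiles of Beta(54, 15).
Posterior mean ≈ 0.783, SD ≈ 0.049; a Normal approximation gives roughly [0.686, 0.879].
Exact: F⁻¹(0.025) = 0.679; F⁻¹(0.975) = 0.871.

[0.679, 0.871]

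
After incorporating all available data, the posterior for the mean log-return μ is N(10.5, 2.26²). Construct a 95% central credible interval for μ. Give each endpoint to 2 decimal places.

The posterior is symmetric, so the 95% equal-tailed interval is μ = 10.5 ± z·2.26 with z = 1.960.
Half-width: 1.960 × 2.26 = 4.43.
10.5 − 4.43 = 6.07; 10.5 + 4.43 = 14.93.

[6.07, 14.93]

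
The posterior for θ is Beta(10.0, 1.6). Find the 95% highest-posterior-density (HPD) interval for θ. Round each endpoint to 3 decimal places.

The posterior is unimodal and skewed, so the HPD interval has equal density at both endpoints and is the shortest 95% interval.
Solving f(0.672) = f(0.999) with F(0.999) − F(0.672) = 0.95 gives [0.672, 0.999].
For comparison, the equal-tailed interval is [0.623, 0.987]; the HPD is narrower and shifted toward the mode.

[0.672, 0.999]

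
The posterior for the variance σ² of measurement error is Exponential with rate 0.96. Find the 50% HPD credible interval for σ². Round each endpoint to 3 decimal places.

[0.000, 0.722]

The exponential density is strictly decreasing on [0, ∞), so the HPD interval is anchored at 0: [0, q] with P(σ² ≤ q) = 0.50.
q = −ln(1 − 0.50) / 0.96 = 0.6931 / 0.96 = 0.722.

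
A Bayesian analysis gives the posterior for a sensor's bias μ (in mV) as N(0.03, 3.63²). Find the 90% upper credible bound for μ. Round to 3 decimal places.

4.682

Need U with P(μ ≤ U) = 0.90: U = 0.03 + z_{0.1}·3.63.
z = 1.282; U = 0.03 + 1.282 × 3.63 = 4.682.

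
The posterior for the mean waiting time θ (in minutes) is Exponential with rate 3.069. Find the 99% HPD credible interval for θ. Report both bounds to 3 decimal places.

[0.000, 1.501]

The exponential density is strictly decreasing on [0, ∞), so the HPD interval is anchored at 0: [0, q] with P(θ ≤ q) = 0.99.
q = −ln(1 − 0.99) / 3.069 = 4.6052 / 3.069 = 1.501.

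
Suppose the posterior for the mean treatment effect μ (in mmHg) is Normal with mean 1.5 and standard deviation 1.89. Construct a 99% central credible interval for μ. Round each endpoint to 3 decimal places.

[-3.368, 6.368]

The posterior is symmetric, so the 99% equal-tailed interval is μ = 1.5 ± z·1.89 with z = 2.576.
Half-width: 2.576 × 1.89 = 4.868.
1.5 − 4.868 = -3.368; 1.5 + 4.868 = 6.368.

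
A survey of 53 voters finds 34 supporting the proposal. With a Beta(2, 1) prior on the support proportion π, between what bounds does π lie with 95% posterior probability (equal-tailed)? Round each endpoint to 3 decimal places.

[0.514, 0.762]

Posterior: Beta(2+34, 1+19) = Beta(36, 20).
Equal-tailed 95% interval: the 0.025 and 0.975 quantiles of Beta(36, 20).
Posterior mean ≈ 0.643, SD ≈ 0.063; a Normal approximation gives roughly [0.518, 0.767].
Exact: F⁻¹(0.025) = 0.514; F⁻¹(0.975) = 0.762.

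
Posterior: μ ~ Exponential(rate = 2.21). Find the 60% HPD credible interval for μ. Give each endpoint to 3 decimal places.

[0.000, 0.415]

The exponential density is strictly decreasing on [0, ∞), so the HPD interval is anchored at 0: [0, q] with P(μ ≤ q) = 0.60.
q = −ln(1 − 0.60) / 2.21 = 0.9163 / 2.21 = 0.415.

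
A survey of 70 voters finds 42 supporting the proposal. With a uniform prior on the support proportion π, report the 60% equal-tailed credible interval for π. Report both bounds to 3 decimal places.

[0.549, 0.646]

Posterior: Beta(1+42, 1+28) = Beta(43, 29).
Equal-tailed 60% interval: the 0.2 and 0.8 quantiles of Beta(43, 29).
Posterior mean ≈ 0.597, SD ≈ 0.057; a Normal approximation gives roughly [0.549, 0.646].
Exact: F⁻¹(0.2) = 0.549; F⁻¹(0.8) = 0.646.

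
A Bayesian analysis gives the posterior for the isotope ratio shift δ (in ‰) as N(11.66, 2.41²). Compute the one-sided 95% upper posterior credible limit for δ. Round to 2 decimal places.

Need U with P(δ ≤ U) = 0.95: U = 11.66 + z_{0.05}·2.41.
z = 1.645; U = 11.66 + 1.645 × 2.41 = 15.62.

15.62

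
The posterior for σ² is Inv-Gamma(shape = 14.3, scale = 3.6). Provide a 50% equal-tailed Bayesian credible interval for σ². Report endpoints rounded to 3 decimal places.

[0.216, 0.310]

Inverse-Gamma(14.3, 3.6) quantiles: F⁻¹(0.25) and F⁻¹(0.75).
Equivalently, 1/σ² ~ Gamma(14.3, rate = 3.6); invert its 0.75 and 0.25 quantiles.
Posterior mean ≈ 0.271, SD ≈ 0.077; a Normal approximation gives roughly [0.219, 0.323].
Exact: lower = 0.216; upper = 0.310.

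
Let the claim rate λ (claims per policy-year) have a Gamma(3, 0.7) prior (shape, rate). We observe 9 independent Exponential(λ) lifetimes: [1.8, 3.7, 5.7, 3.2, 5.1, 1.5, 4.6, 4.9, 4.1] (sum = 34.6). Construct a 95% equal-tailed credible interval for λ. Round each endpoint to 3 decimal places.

Posterior: Gamma(3+9, 0.7+34.6) = Gamma(12, 35.3) (shape, rate).
Equal-tailed 95% interval: Gamma(12, 35.3) quantiles at 0.025 and 0.975.
Posterior mean ≈ 0.340, SD ≈ 0.098; a Normal approximation gives roughly [0.148, 0.532].
Exact: lower = 0.176; upper = 0.558.

[0.176, 0.558]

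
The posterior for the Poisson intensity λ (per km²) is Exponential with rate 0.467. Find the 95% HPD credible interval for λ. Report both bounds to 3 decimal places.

The exponential density is strictly decreasing on [0, ∞), so the HPD interval is anchored at 0: [0, q] with P(λ ≤ q) = 0.95.
q = −ln(1 − 0.95) / 0.467 = 2.9957 / 0.467 = 6.415.

[0.000, 6.415]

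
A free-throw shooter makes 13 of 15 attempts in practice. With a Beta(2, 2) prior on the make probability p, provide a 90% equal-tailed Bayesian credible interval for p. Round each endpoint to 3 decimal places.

[0.623, 0.920]

Posterior: Beta(2+13, 2+2) = Beta(15, 4).
Equal-tailed 90% interval: the 0.05 and 0.95 quantiles of Beta(15, 4).
Posterior mean ≈ 0.789, SD ≈ 0.091; a Normal approximation gives roughly [0.640, 0.939].
Exact: F⁻¹(0.05) = 0.623; F⁻¹(0.95) = 0.920.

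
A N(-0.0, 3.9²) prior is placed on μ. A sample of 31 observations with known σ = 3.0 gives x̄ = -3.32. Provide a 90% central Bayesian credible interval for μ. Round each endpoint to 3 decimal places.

[-4.136, -2.380]

Posterior precision = 1/3.9² + 31/3.0² = 0.0657 + 3.4444 = 3.5102, so posterior SD = 0.5337.
Posterior mean = (-0.0/3.9² + 31·-3.32/3.0²) / 3.5102 = -3.2578.
Interval: -3.2578 ± 1.645 × 0.5337 → [-4.136, -2.380].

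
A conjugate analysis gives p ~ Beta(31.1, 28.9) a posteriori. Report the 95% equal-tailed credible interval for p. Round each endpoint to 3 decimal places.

[0.393, 0.643]

Posterior: Beta(31.1, 28.9).
Equal-tailed 95% interval: the 0.025 and 0.975 quantiles of Beta(31.1, 28.9).
Posterior mean ≈ 0.518, SD ≈ 0.064; a Normal approximation gives roughly [0.393, 0.644].
Exact: F⁻¹(0.025) = 0.393; F⁻¹(0.975) = 0.643.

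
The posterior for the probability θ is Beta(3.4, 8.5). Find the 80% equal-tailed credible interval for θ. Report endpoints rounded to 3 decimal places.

Posterior: Beta(3.4, 8.5).
Equal-tailed 80% interval: the 0.1 and 0.9 quantiles of Beta(3.4, 8.5).
Posterior mean ≈ 0.286, SD ≈ 0.126; a Normal approximation gives roughly [0.125, 0.447].
Exact: F⁻¹(0.1) = 0.131; F⁻¹(0.9) = 0.458.

[0.131, 0.458]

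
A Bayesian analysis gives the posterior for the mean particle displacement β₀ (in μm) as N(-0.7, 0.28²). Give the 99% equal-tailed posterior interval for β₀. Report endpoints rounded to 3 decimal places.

The posterior is symmetric, so the 99% equal-tailed interval is β₀ = -0.7 ± z·0.28 with z = 2.576.
Half-width: 2.576 × 0.28 = 0.721.
-0.7 − 0.721 = -1.421; -0.7 + 0.721 = 0.021.

[-1.421, 0.021]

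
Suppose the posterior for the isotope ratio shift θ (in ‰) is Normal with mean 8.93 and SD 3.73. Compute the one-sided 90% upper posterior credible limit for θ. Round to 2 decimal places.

Need U with P(θ ≤ U) = 0.90: U = 8.93 + z_{0.1}·3.73.
z = 1.282; U = 8.93 + 1.282 × 3.73 = 13.71.

13.71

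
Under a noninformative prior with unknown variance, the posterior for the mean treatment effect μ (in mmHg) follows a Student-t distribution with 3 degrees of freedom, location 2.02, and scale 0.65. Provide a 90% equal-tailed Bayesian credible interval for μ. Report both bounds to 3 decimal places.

The t_3 distribution is symmetric; the 90% interval is 2.02 ± t·0.65 with t_{0.95,3} = 2.353.
Half-width: 2.353 × 0.65 = 1.530.
2.02 − 1.530 = 0.490; 2.02 + 1.530 = 3.550.

[0.490, 3.550]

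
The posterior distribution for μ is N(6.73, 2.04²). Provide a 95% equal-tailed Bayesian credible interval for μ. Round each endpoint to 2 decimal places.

[2.73, 10.73]

The posterior is symmetric, so the 95% equal-tailed interval is μ = 6.73 ± z·2.04 with z = 1.960.
Half-width: 1.960 × 2.04 = 4.00.
6.73 − 4.00 = 2.73; 6.73 + 4.00 = 10.73.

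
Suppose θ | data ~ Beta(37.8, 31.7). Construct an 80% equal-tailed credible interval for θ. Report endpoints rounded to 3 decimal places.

Posterior: Beta(37.8, 31.7).
Equal-tailed 80% interval: the 0.1 and 0.9 quantiles of Beta(37.8, 31.7).
Posterior mean ≈ 0.544, SD ≈ 0.059; a Normal approximation gives roughly [0.468, 0.620].
Exact: F⁻¹(0.1) = 0.467; F⁻¹(0.9) = 0.620.

[0.467, 0.620]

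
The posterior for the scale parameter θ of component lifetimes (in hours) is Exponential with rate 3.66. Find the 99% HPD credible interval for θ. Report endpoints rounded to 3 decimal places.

The exponential density is strictly decreasing on [0, ∞), so the HPD interval is anchored at 0: [0, q] with P(θ ≤ q) = 0.99.
q = −ln(1 − 0.99) / 3.66 = 4.6052 / 3.66 = 1.258.

[0.000, 1.258]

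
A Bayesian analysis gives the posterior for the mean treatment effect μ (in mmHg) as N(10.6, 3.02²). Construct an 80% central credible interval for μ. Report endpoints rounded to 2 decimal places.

[6.73, 14.47]

The posterior is symmetric, so the 80% equal-tailed interval is μ = 10.6 ± z·3.02 with z = 1.282.
Half-width: 1.282 × 3.02 = 3.87.
10.6 − 3.87 = 6.73; 10.6 + 3.87 = 14.47.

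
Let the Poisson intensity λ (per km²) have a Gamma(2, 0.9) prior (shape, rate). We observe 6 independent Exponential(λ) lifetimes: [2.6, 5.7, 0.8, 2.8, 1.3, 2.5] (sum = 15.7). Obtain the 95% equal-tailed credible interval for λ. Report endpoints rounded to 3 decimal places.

Posterior: Gamma(2+6, 0.9+15.7) = Gamma(8, 16.6) (shape, rate).
Equal-tailed 95% interval: Gamma(8, 16.6) quantiles at 0.025 and 0.975.
Posterior mean ≈ 0.482, SD ≈ 0.170; a Normal approximation gives roughly [0.148, 0.816].
Exact: lower = 0.208; upper = 0.869.

[0.208, 0.869]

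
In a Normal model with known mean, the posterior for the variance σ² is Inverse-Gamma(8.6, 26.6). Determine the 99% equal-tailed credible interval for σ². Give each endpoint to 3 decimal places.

[1.477, 9.157]

Inverse-Gamma(8.6, 26.6) quantiles: F⁻¹(0.005) and F⁻¹(0.995).
Equivalently, 1/σ² ~ Gamma(8.6, rate = 26.6); invert its 0.995 and 0.005 quantiles.
Posterior mean ≈ 3.500, SD ≈ 1.362; a Normal approximation gives roughly [-0.009, 7.009].
Exact: lower = 1.477; upper = 9.157.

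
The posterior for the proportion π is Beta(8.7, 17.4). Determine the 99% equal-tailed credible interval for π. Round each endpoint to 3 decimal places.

Posterior: Beta(8.7, 17.4).
Equal-tailed 99% interval: the 0.005 and 0.995 quantiles of Beta(8.7, 17.4).
Posterior mean ≈ 0.333, SD ≈ 0.091; a Normal approximation gives roughly [0.100, 0.567].
Exact: F⁻¹(0.005) = 0.131; F⁻¹(0.995) = 0.582.

[0.131, 0.582]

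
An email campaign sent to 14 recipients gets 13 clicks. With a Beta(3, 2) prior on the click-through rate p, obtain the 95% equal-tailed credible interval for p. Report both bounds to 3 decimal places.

[0.653, 0.964]

Posterior: Beta(3+13, 2+1) = Beta(16, 3).
Equal-tailed 95% interval: the 0.025 and 0.975 quantiles of Beta(16, 3).
Posterior mean ≈ 0.842, SD ≈ 0.082; a Normal approximation gives roughly [0.682, 1.002].
Exact: F⁻¹(0.025) = 0.653; F⁻¹(0.975) = 0.964.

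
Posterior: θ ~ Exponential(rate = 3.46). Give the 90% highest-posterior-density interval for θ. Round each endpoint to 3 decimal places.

The exponential density is strictly decreasing on [0, ∞), so the HPD interval is anchored at 0: [0, q] with P(θ ≤ q) = 0.90.
q = −ln(1 − 0.90) / 3.46 = 2.3026 / 3.46 = 0.665.

[0.000, 0.665]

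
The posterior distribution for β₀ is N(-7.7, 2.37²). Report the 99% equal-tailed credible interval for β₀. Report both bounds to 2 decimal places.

The posterior is symmetric, so the 99% equal-tailed interval is β₀ = -7.7 ± z·2.37 with z = 2.576.
Half-width: 2.576 × 2.37 = 6.10.
-7.7 − 6.10 = -13.80; -7.7 + 6.10 = -1.60.

[-13.80, -1.60]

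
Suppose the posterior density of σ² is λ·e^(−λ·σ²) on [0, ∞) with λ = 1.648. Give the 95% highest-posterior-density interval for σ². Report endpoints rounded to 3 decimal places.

[0.000, 1.818]

The exponential density is strictly decreasing on [0, ∞), so the HPD interval is anchored at 0: [0, q] with P(σ² ≤ q) = 0.95.
q = −ln(1 − 0.95) / 1.648 = 2.9957 / 1.648 = 1.818.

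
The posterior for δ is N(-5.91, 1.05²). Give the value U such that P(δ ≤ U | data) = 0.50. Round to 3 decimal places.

Need U with P(δ ≤ U) = 0.50: U = -5.91 + z_{0.5}·1.05.
z = 0.000; U = -5.91 + 0.000 × 1.05 = -5.910.

-5.910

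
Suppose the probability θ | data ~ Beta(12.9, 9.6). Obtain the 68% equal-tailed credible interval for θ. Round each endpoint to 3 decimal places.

[0.470, 0.677]

Posterior: Beta(12.9, 9.6).
Equal-tailed 68% interval: the 0.16 and 0.84 quantiles of Beta(12.9, 9.6).
Posterior mean ≈ 0.573, SD ≈ 0.102; a Normal approximation gives roughly [0.472, 0.675].
Exact: F⁻¹(0.16) = 0.470; F⁻¹(0.84) = 0.677.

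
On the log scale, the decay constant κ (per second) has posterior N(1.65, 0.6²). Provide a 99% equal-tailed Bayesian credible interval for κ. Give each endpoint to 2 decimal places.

On the log scale the 99% interval is 1.65 ± 2.576 × 0.6 = [0.1045, 3.1955].
Exponentiate: [e^0.1045, e^3.1955] = [1.11, 24.42].

[1.11, 24.42]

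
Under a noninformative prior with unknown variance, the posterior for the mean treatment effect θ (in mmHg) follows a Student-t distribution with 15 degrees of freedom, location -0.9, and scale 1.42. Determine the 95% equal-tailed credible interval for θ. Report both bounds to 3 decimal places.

[-3.927, 2.127]

The t_15 distribution is symmetric; the 95% interval is -0.9 ± t·1.42 with t_{0.975,15} = 2.131.
Half-width: 2.131 × 1.42 = 3.027.
-0.9 − 3.027 = -3.927; -0.9 + 3.027 = 2.127.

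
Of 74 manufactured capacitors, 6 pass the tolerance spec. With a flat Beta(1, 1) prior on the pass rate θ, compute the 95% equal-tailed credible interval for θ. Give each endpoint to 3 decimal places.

[0.038, 0.166]

Posterior: Beta(1+6, 1+68) = Beta(7, 69).
Equal-tailed 95% interval: the 0.025 and 0.975 quantiles of Beta(7, 69).
Posterior mean ≈ 0.092, SD ≈ 0.033; a Normal approximation gives roughly [0.028, 0.157].
Exact: F⁻¹(0.025) = 0.038; F⁻¹(0.975) = 0.166.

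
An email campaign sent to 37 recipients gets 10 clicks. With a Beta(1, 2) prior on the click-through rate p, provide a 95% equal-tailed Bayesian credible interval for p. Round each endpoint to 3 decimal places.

Posterior: Beta(1+10, 2+27) = Beta(11, 29).
Equal-tailed 95% interval: the 0.025 and 0.975 quantiles of Beta(11, 29).
Posterior mean ≈ 0.275, SD ≈ 0.070; a Normal approximation gives roughly [0.138, 0.412].
Exact: F⁻¹(0.025) = 0.150; F⁻¹(0.975) = 0.421.

[0.150, 0.421]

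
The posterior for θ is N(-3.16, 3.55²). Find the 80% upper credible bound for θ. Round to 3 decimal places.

-0.172

Need U with P(θ ≤ U) = 0.80: U = -3.16 + z_{0.2}·3.55.
z = 0.842; U = -3.16 + 0.842 × 3.55 = -0.172.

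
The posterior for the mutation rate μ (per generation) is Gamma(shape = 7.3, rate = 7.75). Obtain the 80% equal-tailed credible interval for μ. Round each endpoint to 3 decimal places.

[0.532, 1.407]

Posterior: Gamma(shape 7.3, rate 7.75).
Equal-tailed 80% interval: Gamma(7.3, 7.75) quantiles at 0.1 and 0.9.
Posterior mean ≈ 0.942, SD ≈ 0.349; a Normal approximation gives roughly [0.495, 1.389].
Exact: lower = 0.532; upper = 1.407.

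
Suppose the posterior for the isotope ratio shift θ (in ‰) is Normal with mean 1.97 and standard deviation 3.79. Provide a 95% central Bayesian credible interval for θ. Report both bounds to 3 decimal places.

The posterior is symmetric, so the 95% equal-tailed interval is θ = 1.97 ± z·3.79 with z = 1.960.
Half-width: 1.960 × 3.79 = 7.428.
1.97 − 7.428 = -5.458; 1.97 + 7.428 = 9.398.

[-5.458, 9.398]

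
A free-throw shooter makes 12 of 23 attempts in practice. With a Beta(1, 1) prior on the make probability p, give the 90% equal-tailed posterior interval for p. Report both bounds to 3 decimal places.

Posterior: Beta(1+12, 1+11) = Beta(13, 12).
Equal-tailed 90% interval: the 0.05 and 0.95 quantiles of Beta(13, 12).
Posterior mean ≈ 0.520, SD ≈ 0.098; a Normal approximation gives roughly [0.359, 0.681].
Exact: F⁻¹(0.05) = 0.358; F⁻¹(0.95) = 0.681.

[0.358, 0.681]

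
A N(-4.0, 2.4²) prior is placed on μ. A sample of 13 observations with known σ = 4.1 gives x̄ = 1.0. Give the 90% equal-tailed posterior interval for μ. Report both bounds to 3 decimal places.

Posterior precision = 1/2.4² + 13/4.1² = 0.1736 + 0.7733 = 0.9470, so posterior SD = 1.0276.
Posterior mean = (-4.0/2.4² + 13·1.0/4.1²) / 0.9470 = 0.0833.
Interval: 0.0833 ± 1.645 × 1.0276 → [-1.607, 1.774].

[-1.607, 1.774]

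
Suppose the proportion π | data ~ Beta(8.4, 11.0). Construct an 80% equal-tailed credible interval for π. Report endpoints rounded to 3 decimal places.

[0.292, 0.577]

Posterior: Beta(8.4, 11.0).
Equal-tailed 80% interval: the 0.1 and 0.9 quantiles of Beta(8.4, 11.0).
Posterior mean ≈ 0.433, SD ≈ 0.110; a Normal approximation gives roughly [0.292, 0.574].
Exact: F⁻¹(0.1) = 0.292; F⁻¹(0.9) = 0.577.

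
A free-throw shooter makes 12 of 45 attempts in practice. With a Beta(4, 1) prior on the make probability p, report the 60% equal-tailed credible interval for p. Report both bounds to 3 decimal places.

[0.264, 0.375]

Posterior: Beta(4+12, 1+33) = Beta(16, 34).
Equal-tailed 60% interval: the 0.2 and 0.8 quantiles of Beta(16, 34).
Posterior mean ≈ 0.320, SD ≈ 0.065; a Normal approximation gives roughly [0.265, 0.375].
Exact: F⁻¹(0.2) = 0.264; F⁻¹(0.8) = 0.375.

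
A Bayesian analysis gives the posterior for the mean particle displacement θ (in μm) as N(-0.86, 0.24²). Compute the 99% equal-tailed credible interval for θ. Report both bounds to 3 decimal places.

The posterior is symmetric, so the 99% equal-tailed interval is θ = -0.86 ± z·0.24 with z = 2.576.
Half-width: 2.576 × 0.24 = 0.618.
-0.86 − 0.618 = -1.478; -0.86 + 0.618 = -0.242.

[-1.478, -0.242]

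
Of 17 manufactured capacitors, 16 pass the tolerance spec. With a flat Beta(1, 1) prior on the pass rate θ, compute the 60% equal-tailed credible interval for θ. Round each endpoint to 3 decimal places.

Posterior: Beta(1+16, 1+1) = Beta(17, 2).
Equal-tailed 60% interval: the 0.2 and 0.8 quantiles of Beta(17, 2).
Posterior mean ≈ 0.895, SD ≈ 0.069; a Normal approximation gives roughly [0.837, 0.952].
Exact: F⁻¹(0.2) = 0.843; F⁻¹(0.8) = 0.954.

[0.843, 0.954]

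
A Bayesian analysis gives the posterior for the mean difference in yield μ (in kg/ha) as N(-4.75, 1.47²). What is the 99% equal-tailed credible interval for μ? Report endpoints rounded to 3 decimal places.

[-8.536, -0.964]

The posterior is symmetric, so the 99% equal-tailed interval is μ = -4.75 ± z·1.47 with z = 2.576.
Half-width: 2.576 × 1.47 = 3.786.
-4.75 − 3.786 = -8.536; -4.75 + 3.786 = -0.964.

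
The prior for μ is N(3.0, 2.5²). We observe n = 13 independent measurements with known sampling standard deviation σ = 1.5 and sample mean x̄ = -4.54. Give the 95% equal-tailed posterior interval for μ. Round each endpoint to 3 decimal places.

[-5.141, -3.532]

Posterior precision = 1/2.5² + 13/1.5² = 0.1600 + 5.7778 = 5.9378, so posterior SD = 0.4104.
Posterior mean = (3.0/2.5² + 13·-4.54/1.5²) / 5.9378 = -4.3368.
Interval: -4.3368 ± 1.960 × 0.4104 → [-5.141, -3.532].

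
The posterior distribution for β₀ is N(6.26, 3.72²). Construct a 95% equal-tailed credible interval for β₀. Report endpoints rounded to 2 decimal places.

The posterior is symmetric, so the 95% equal-tailed interval is β₀ = 6.26 ± z·3.72 with z = 1.960.
Half-width: 1.960 × 3.72 = 7.29.
6.26 − 7.29 = -1.03; 6.26 + 7.29 = 13.55.

[-1.03, 13.55]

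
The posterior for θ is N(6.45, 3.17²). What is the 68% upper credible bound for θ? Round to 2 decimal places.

7.93

Need U with P(θ ≤ U) = 0.68: U = 6.45 + z_{0.32}·3.17.
z = 0.468; U = 6.45 + 0.468 × 3.17 = 7.93.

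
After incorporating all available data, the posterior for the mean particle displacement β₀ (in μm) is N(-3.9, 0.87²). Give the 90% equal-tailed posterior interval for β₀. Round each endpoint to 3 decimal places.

The posterior is symmetric, so the 90% equal-tailed interval is β₀ = -3.9 ± z·0.87 with z = 1.645.
Half-width: 1.645 × 0.87 = 1.431.
-3.9 − 1.431 = -5.331; -3.9 + 1.431 = -2.469.

[-5.331, -2.469]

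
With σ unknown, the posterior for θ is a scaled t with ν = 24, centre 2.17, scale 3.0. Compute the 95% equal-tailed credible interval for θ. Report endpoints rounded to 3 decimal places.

The t_24 distribution is symmetric; the 95% interval is 2.17 ± t·3.0 with t_{0.975,24} = 2.064.
Half-width: 2.064 × 3.0 = 6.192.
2.17 − 6.192 = -4.022; 2.17 + 6.192 = 8.362.

[-4.022, 8.362]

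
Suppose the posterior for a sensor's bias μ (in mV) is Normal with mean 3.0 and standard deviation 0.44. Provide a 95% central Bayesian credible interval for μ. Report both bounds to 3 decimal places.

The posterior is symmetric, so the 95% equal-tailed interval is μ = 3.0 ± z·0.44 with z = 1.960.
Half-width: 1.960 × 0.44 = 0.862.
3.0 − 0.862 = 2.138; 3.0 + 0.862 = 3.862.

[2.138, 3.862]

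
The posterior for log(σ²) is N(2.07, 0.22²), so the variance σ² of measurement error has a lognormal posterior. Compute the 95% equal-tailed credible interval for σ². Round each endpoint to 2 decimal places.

[5.15, 12.20]

On the log scale the 95% interval is 2.07 ± 1.960 × 0.22 = [1.6388, 2.5012].
Exponentiate: [e^1.6388, e^2.5012] = [5.15, 12.20].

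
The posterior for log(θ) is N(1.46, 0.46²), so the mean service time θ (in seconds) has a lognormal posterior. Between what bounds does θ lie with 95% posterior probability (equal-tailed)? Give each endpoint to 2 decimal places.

[1.75, 10.61]

On the log scale the 95% interval is 1.46 ± 1.960 × 0.46 = [0.5584, 2.3616].
Exponentiate: [e^0.5584, e^2.3616] = [1.75, 10.61].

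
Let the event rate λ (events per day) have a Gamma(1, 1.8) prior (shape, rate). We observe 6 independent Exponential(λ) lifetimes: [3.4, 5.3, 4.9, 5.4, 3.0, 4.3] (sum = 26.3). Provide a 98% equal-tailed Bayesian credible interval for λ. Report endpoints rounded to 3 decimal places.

[0.083, 0.519]

Posterior: Gamma(1+6, 1.8+26.3) = Gamma(7, 28.1) (shape, rate).
Equal-tailed 98% interval: Gamma(7, 28.1) quantiles at 0.01 and 0.99.
Posterior mean ≈ 0.249, SD ≈ 0.094; a Normal approximation gives roughly [0.030, 0.468].
Exact: lower = 0.083; upper = 0.519.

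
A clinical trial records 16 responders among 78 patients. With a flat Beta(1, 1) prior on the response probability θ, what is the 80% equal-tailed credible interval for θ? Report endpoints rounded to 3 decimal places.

[0.156, 0.272]

Posterior: Beta(1+16, 1+62) = Beta(17, 63).
Equal-tailed 80% interval: the 0.1 and 0.9 quantiles of Beta(17, 63).
Posterior mean ≈ 0.212, SD ≈ 0.045; a Normal approximation gives roughly [0.154, 0.271].
Exact: F⁻¹(0.1) = 0.156; F⁻¹(0.9) = 0.272.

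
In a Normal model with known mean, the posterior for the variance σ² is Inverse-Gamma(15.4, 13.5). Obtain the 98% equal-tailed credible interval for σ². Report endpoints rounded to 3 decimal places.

[0.520, 1.740]

Inverse-Gamma(15.4, 13.5) quantiles: F⁻¹(0.01) and F⁻¹(0.99).
Equivalently, 1/σ² ~ Gamma(15.4, rate = 13.5); invert its 0.99 and 0.01 quantiles.
Posterior mean ≈ 0.938, SD ≈ 0.256; a Normal approximation gives roughly [0.342, 1.533].
Exact: lower = 0.520; upper = 1.740.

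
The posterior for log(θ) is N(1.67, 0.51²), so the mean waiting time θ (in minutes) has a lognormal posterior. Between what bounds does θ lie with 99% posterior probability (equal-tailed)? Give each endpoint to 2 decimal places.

[1.43, 19.76]

On the log scale the 99% interval is 1.67 ± 2.576 × 0.51 = [0.3563, 2.9837].
Exponentiate: [e^0.3563, e^2.9837] = [1.43, 19.76].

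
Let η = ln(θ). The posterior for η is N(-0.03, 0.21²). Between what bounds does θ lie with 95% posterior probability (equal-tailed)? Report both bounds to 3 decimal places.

On the log scale the 95% interval is -0.03 ± 1.960 × 0.21 = [-0.4416, 0.3816].
Exponentiate: [e^-0.4416, e^0.3816] = [0.643, 1.465].

[0.643, 1.465]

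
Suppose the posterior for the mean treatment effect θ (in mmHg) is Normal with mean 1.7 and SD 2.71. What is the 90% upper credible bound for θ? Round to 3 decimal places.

Need U with P(θ ≤ U) = 0.90: U = 1.7 + z_{0.1}·2.71.
z = 1.282; U = 1.7 + 1.282 × 2.71 = 5.173.

5.173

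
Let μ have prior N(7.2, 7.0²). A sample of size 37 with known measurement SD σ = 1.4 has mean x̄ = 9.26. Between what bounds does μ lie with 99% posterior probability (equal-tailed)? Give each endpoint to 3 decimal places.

[8.665, 9.850]

Posterior precision = 1/7.0² + 37/1.4² = 0.0204 + 18.8776 = 18.8980, so posterior SD = 0.2300.
Posterior mean = (7.2/7.0² + 37·9.26/1.4²) / 18.8980 = 9.2578.
Interval: 9.2578 ± 2.576 × 0.2300 → [8.665, 9.850].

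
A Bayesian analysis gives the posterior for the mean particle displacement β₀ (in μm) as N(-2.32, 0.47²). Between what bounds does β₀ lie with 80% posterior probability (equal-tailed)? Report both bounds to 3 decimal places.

[-2.922, -1.718]

The posterior is symmetric, so the 80% equal-tailed interval is β₀ = -2.32 ± z·0.47 with z = 1.282.
Half-width: 1.282 × 0.47 = 0.602.
-2.32 − 0.602 = -2.922; -2.32 + 0.602 = -1.718.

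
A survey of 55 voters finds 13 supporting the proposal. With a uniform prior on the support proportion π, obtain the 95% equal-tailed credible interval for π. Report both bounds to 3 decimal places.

[0.144, 0.364]

Posterior: Beta(1+13, 1+42) = Beta(14, 43).
Equal-tailed 95% interval: the 0.025 and 0.975 quantiles of Beta(14, 43).
Posterior mean ≈ 0.246, SD ≈ 0.057; a Normal approximation gives roughly [0.135, 0.356].
Exact: F⁻¹(0.025) = 0.144; F⁻¹(0.975) = 0.364.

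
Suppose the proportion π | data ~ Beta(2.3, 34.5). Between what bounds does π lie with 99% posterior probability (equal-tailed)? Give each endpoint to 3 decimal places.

Posterior: Beta(2.3, 34.5).
Equal-tailed 99% interval: the 0.005 and 0.995 quantiles of Beta(2.3, 34.5).
Posterior mean ≈ 0.062, SD ≈ 0.039; a Normal approximation gives roughly [-0.039, 0.164].
Exact: F⁻¹(0.005) = 0.005; F⁻¹(0.995) = 0.204.

[0.005, 0.204]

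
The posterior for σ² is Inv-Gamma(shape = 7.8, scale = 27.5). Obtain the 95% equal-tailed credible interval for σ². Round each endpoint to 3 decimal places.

Inverse-Gamma(7.8, 27.5) quantiles: F⁻¹(0.025) and F⁻¹(0.975).
Equivalently, 1/σ² ~ Gamma(7.8, rate = 27.5); invert its 0.975 and 0.025 quantiles.
Posterior mean ≈ 4.044, SD ≈ 1.679; a Normal approximation gives roughly [0.753, 7.335].
Exact: lower = 1.943; upper = 8.273.

[1.943, 8.273]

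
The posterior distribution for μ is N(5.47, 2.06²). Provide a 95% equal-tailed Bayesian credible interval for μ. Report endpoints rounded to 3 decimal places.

The posterior is symmetric, so the 95% equal-tailed interval is μ = 5.47 ± z·2.06 with z = 1.960.
Half-width: 1.960 × 2.06 = 4.038.
5.47 − 4.038 = 1.432; 5.47 + 4.038 = 9.508.

[1.432, 9.508]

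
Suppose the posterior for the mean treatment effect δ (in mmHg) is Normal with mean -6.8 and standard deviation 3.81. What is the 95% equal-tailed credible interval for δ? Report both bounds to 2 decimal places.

[-14.27, 0.67]

The posterior is symmetric, so the 95% equal-tailed interval is δ = -6.8 ± z·3.81 with z = 1.960.
Half-width: 1.960 × 3.81 = 7.47.
-6.8 − 7.47 = -14.27; -6.8 + 7.47 = 0.67.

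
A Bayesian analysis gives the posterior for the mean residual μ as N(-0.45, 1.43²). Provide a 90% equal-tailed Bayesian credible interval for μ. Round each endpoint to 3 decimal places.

[-2.802, 1.902]

The posterior is symmetric, so the 90% equal-tailed interval is μ = -0.45 ± z·1.43 with z = 1.645.
Half-width: 1.645 × 1.43 = 2.352.
-0.45 − 2.352 = -2.802; -0.45 + 2.352 = 1.902.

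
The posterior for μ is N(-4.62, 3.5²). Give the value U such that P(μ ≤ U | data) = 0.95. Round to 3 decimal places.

Need U with P(μ ≤ U) = 0.95: U = -4.62 + z_{0.05}·3.5.
z = 1.645; U = -4.62 + 1.645 × 3.5 = 1.137.

1.137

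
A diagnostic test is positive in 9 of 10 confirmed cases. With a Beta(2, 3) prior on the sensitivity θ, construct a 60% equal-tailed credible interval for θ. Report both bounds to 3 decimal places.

Posterior: Beta(2+9, 3+1) = Beta(11, 4).
Equal-tailed 60% interval: the 0.2 and 0.8 quantiles of Beta(11, 4).
Posterior mean ≈ 0.733, SD ≈ 0.111; a Normal approximation gives roughly [0.640, 0.826].
Exact: F⁻¹(0.2) = 0.641; F⁻¹(0.8) = 0.831.

[0.641, 0.831]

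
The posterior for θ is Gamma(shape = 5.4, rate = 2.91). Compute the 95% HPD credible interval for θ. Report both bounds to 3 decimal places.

[0.489, 3.439]

The posterior is unimodal and skewed, so the HPD interval has equal density at both endpoints and is the shortest 95% interval.
Solving f(0.489) = f(3.439) with F(3.439) − F(0.489) = 0.95 gives [0.489, 3.439].
For comparison, the equal-tailed interval is [0.636, 3.717]; the HPD is narrower and shifted toward the mode.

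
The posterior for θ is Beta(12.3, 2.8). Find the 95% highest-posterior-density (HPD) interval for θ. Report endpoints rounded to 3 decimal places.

[0.626, 0.977]

The posterior is unimodal and skewed, so the HPD interval has equal density at both endpoints and is the shortest 95% interval.
Solving f(0.626) = f(0.977) with F(0.977) − F(0.626) = 0.95 gives [0.626, 0.977].
For comparison, the equal-tailed interval is [0.591, 0.960]; the HPD is narrower and shifted toward the mode.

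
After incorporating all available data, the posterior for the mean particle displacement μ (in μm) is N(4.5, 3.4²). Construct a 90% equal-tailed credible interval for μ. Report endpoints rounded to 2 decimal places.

The posterior is symmetric, so the 90% equal-tailed interval is μ = 4.5 ± z·3.4 with z = 1.645.
Half-width: 1.645 × 3.4 = 5.59.
4.5 − 5.59 = -1.09; 4.5 + 5.59 = 10.09.

[-1.09, 10.09]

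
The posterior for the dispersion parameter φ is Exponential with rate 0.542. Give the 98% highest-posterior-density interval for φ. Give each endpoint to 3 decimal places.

[0.000, 7.218]

The exponential density is strictly decreasing on [0, ∞), so the HPD interval is anchored at 0: [0, q] with P(φ ≤ q) = 0.98.
q = −ln(1 − 0.98) / 0.542 = 3.9120 / 0.542 = 7.218.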